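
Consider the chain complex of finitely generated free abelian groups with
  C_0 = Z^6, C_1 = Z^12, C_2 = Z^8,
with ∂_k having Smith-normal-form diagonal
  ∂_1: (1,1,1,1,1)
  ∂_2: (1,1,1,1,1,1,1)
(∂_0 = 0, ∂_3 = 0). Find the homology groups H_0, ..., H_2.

H_0: b_0 = 6 − 0 − 5 = 1; torsion from ∂_1 factors > 1: none. So H_0 = Z.
H_1: b_1 = 12 − 5 − 7 = 0; torsion from ∂_2 factors > 1: none. So H_1 = 0.
H_2: b_2 = 8 − 7 − 0 = 1; torsion from ∂_3 factors > 1: none. So H_2 = Z.

H_0 = Z,  H_1 = 0,  H_2 = Z.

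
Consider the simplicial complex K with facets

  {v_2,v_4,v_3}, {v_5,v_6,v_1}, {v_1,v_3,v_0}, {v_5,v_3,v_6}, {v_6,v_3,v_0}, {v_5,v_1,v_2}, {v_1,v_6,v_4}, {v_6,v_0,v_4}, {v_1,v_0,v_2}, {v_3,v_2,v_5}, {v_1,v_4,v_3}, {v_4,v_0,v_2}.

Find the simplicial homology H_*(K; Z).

Order the vertices as v_0 < v_1 < v_2 < v_3 < v_4 < v_5 < v_6. Listing each simplex with vertices in this order, K has dimension 2 with simplices:

  0-simplices (7): [v_0], [v_1], [v_2], [v_3], [v_4], [v_5], [v_6]
  1-simplices (18): (18 of them)
  2-simplices (12): (12 of them)

Hence C_0 ≅ Z^7, C_1 ≅ Z^18, C_2 ≅ Z^12.

∂_1: C_1 → C_0 is given by ∂[p,q] = [q] − [p].
The resulting 7×18 matrix has rank 6, and its Smith normal form has invariant factors (1,1,1,1,1,1).

∂_2: C_2 → C_1 acts by ∂[p,q,r] = [q,r] − [p,r] + [p,q]. For instance
  ∂[v_2,v_3,v_5] = [v_3,v_5] − [v_2,v_5] + [v_2,v_3],
  ∂[v_1,v_5,v_6] = [v_5,v_6] − [v_1,v_6] + [v_1,v_5].
As a 18×12 matrix over Z this has rank 12, with invariant factors (1,1,1,1,1,1,1,1,1,1,1,2).

Computing H_k = (kernel of ∂_k) / (image of ∂_{k+1}):

  H_0: rank C_0 − rank ∂_1 = 7 − 6 = 1, and the invariant factors of ∂_1 are all 1, so H_0 = Z.
  H_1: rank ker ∂_1 − rank ∂_2 = (18 − 6) − 12 = 0, and ∂_2 has invariant factor 2 > 1, so H_1 = Z/2.
  H_2: rank ker ∂_2 − rank ∂_3 = (12 − 12) − 0 = 0, and there is no ∂_3, so H_2 = 0.

H_0 ≅ Z,  H_1 ≅ Z/2,  H_2 = 0.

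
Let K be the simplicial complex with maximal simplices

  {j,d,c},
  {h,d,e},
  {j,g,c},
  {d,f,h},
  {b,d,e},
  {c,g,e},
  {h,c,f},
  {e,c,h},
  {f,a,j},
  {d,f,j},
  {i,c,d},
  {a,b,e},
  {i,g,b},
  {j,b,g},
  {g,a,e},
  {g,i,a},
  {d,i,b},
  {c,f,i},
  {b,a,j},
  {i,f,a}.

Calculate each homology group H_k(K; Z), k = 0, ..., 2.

Fix the vertex order a < b < c < d < e < f < g < h < i < j and write every simplex with vertices in increasing order. Then dim K = 2 and the simplices of K are:

  0-simplices (10): a, b, c, d, e, f, g, h, i, j
  1-simplices (30): ab, ae, af, ag, ai, aj, bd, be, bg, bi, bj, cd, ce, cf, cg, ch, ci, cj, de, df, dh, di, dj, eg, eh, fh, fi, fj, gi, gj
  2-simplices (20): abe, abj, aeg, afi, afj, agi, bde, bdi, bgi, bgj, cdi, cdj, ceg, ceh, cfh, cfi, cgj, deh, dfh, dfj

Hence C_0 ≅ Z^10, C_1 ≅ Z^30, C_2 ≅ Z^20.

∂_1: C_1 → C_0 is given by ∂[p,q] = [q] − [p]. For instance
  ∂eh = h − e.
The 10×30 boundary matrix has rank 9 and Smith normal form diag(1,1,1,1,1,1,1,1,1).

Boundary ∂_2: C_2 → C_1 maps a triangle to the signed sum of its edges. For instance
  ∂cfi = fi − ci + cf,
  ∂cdj = dj − cj + cd.
This gives a 30×20 integer matrix of rank 20; reducing to Smith normal form yields diagonal entries (1,1,1,1,1,1,1,1,1,1,1,1,1,1,1,1,1,1,1,2).

From H_k ≅ ker(∂_k) / im(∂_{k+1}) we obtain:

  H_0: rank C_0 − rank ∂_1 = 10 − 9 = 1, and the invariant factors of ∂_1 are all 1, so H_0 ≅ Z.
  H_1: rank ker ∂_1 − rank ∂_2 = (30 − 9) − 20 = 1, and ∂_2 has invariant factor 2 > 1, so H_1 ≅ Z ⊕ Z/2Z.
  H_2: rank ker ∂_2 − rank ∂_3 = (20 − 20) − 0 = 0, and there is no ∂_3, so H_2 ≅ 0.

As a check, the Euler characteristic is 10 − 30 + 20 = 0, which agrees with 1 − 1 + 0 = 0.

H_0 ≅ Z,  H_1 ≅ Z ⊕ Z/2Z,  H_2 = 0.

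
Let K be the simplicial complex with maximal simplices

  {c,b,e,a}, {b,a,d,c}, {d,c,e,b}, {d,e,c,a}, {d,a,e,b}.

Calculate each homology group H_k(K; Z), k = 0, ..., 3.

H_0 ≅ Z,  H_1 = 0,  H_2 = 0,  H_3 ≅ Z.

Order the vertices as a < b < c < d < e. Listing each simplex with vertices in this order, K has dimension 3 with simplices:

  0-simplices (5): a, b, c, d, e
  1-simplices (10): ab, ac, ad, ae, bc, bd, be, cd, ce, de
  2-simplices (10): abc, abd, abe, acd, ace, ade, bcd, bce, bde, cde
  3-simplices (5): abcd, abce, abde, acde, bcde

Hence C_0 ≅ Z^5, C_1 ≅ Z^10, C_2 ≅ Z^10, C_3 ≅ Z^5.

∂_1: C_1 → C_0 is given by ∂[p,q] = [q] − [p].
This gives a 5×10 integer matrix of rank 4; reducing to Smith normal form yields diagonal entries (1,1,1,1).

∂_2: C_2 → C_1 maps a triangle to the signed sum of its edges. For instance
  ∂bce = ce − be + bc,
  ∂abc = bc − ac + ab.
The 10×10 boundary matrix has rank 6 and Smith normal form diag(1,1,1,1,1,1).

∂_3: C_3 → C_2 sends each 3-simplex σ to the alternating sum Σ_i (−1)^i (σ with its i-th vertex removed). For instance
  ∂abde = bde − ade + abe − abd,
  ∂abcd = bcd − acd + abd − abc.
The resulting 10×5 matrix has rank 4, and its Smith normal form has invariant factors (1,1,1,1).

From H_k ≅ ker(∂_k) / im(∂_{k+1}) we obtain:

  H_0: rank C_0 − rank ∂_1 = 5 − 4 = 1, and the invariant factors of ∂_1 are all 1, so H_0 = Z.
  H_1: rank ker ∂_1 − rank ∂_2 = (10 − 4) − 6 = 0, and the invariant factors of ∂_2 are all 1, so H_1 = 0.
  H_2: rank ker ∂_2 − rank ∂_3 = (10 − 6) − 4 = 0, and the invariant factors of ∂_3 are all 1, so H_2 = 0.
  H_3: rank ker ∂_3 − rank ∂_4 = (5 − 4) − 0 = 1, and there is no ∂_4, so H_3 = Z.

(K is a triangulation of the 3-sphere S^3.)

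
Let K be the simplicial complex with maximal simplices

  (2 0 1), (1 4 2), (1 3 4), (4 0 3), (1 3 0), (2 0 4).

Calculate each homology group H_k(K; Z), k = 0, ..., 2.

K has 5 vertices, 9 edges, 6 triangles.
rank ∂_0 = 0, rank ∂_1 = 4 ⇒ b_0 = 5 − 0 − 4 = 1; all invariant factors of ∂_1 are 1 so no torsion. So H_0 ≅ Z.
rank ∂_1 = 4, rank ∂_2 = 5 ⇒ b_1 = 9 − 4 − 5 = 0; all invariant factors of ∂_2 are 1 so no torsion. So H_1 ≅ 0.
rank ∂_2 = 5, rank ∂_3 = 0 ⇒ b_2 = 6 − 5 − 0 = 1. So H_2 ≅ Z.

H_0 = Z,  H_1 = 0,  H_2 = Z.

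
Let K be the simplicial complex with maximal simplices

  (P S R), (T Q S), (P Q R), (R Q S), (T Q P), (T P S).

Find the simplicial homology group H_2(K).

H_2 ≅ Z.

Fix the vertex order P < Q < R < S < T and write every simplex with vertices in increasing order. Then dim K = 2 and the simplices of K are:

  0-simplices (5): P, Q, R, S, T
  1-simplices (9): PQ, PR, PS, PT, QR, QS, QT, RS, ST
  2-simplices (6): PQR, PQT, PRS, PST, QRS, QST

Hence C_0 ≅ Z^5, C_1 ≅ Z^9, C_2 ≅ Z^6.

Boundary ∂_1: C_1 → C_0 sends each edge [p,q] (with p < q) to q − p. For instance
  ∂PR = R − P.
This gives a 5×9 integer matrix of rank 4; reducing to Smith normal form yields diagonal entries (1,1,1,1).

∂_2: C_2 → C_1 maps a triangle to the signed sum of its edges. For instance
  ∂PQT = QT − PT + PQ,
  ∂PRS = RS − PS + PR.
As a 9×6 matrix over Z this has rank 5, with invariant factors (1,1,1,1,1).

Computing H_k = (kernel of ∂_k) / (image of ∂_{k+1}):

  H_2: rank ker ∂_2 − rank ∂_3 = (6 − 5) − 0 = 1, and there is no ∂_3, so H_2 = Z.

(K is a triangulation of the 2-sphere S^2.)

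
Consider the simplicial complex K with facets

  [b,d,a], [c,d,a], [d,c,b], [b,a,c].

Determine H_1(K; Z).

H_1 = 0.

Fix the vertex order a < b < c < d and write every simplex with vertices in increasing order. Then dim K = 2 and the simplices of K are:

  0-simplices (4): a, b, c, d
  1-simplices (6): ab, ac, ad, bc, bd, cd
  2-simplices (4): abc, abd, acd, bcd

giving chain groups C_0 ≅ Z^4, C_1 ≅ Z^6, C_2 ≅ Z^4.

∂_1: C_1 → C_0 is given by ∂[p,q] = [q] − [p].
As a 4×6 matrix over Z this has rank 3, with invariant factors (1,1,1).

Boundary ∂_2: C_2 → C_1 acts by ∂[p,q,r] = [q,r] − [p,r] + [p,q]. For instance
  ∂abc = bc − ac + ab,
  ∂bcd = cd − bd + bc.
As a 6×4 matrix over Z this has rank 3, with invariant factors (1,1,1).

Reading off H_k = ker ∂_k / im ∂_{k+1}:

  H_1: rank ker ∂_1 − rank ∂_2 = (6 − 3) − 3 = 0, and the invariant factors of ∂_2 are all 1, so H_1 ≅ 0.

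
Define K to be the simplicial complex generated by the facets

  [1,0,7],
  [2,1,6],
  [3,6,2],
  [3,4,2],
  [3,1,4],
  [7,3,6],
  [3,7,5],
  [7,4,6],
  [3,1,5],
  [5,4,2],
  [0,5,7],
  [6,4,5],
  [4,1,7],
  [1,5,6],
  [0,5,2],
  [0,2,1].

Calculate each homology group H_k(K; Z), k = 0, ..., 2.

H_0 ≅ Z,  H_1 ≅ Z^2,  H_2 ≅ Z.

Order the vertices as 0 < 1 < 2 < 3 < 4 < 5 < 6 < 7. Listing each simplex with vertices in this order, K has dimension 2 with simplices:

  0-simplices (8): [0], [1], [2], [3], [4], [5], [6], [7]
  1-simplices (24): (24 of them)
  2-simplices (16): [0,1,2], [0,1,7], [0,2,5], [0,5,7], [1,2,6], [1,3,4], [1,3,5], [1,4,7], [1,5,6], [2,3,4], [2,3,6], [2,4,5], [3,5,7], [3,6,7], [4,5,6], [4,6,7]

Hence C_0 ≅ Z^8, C_1 ≅ Z^24, C_2 ≅ Z^16.

Boundary ∂_1: C_1 → C_0 maps an edge to its endpoints' difference, ∂[p,q] = q − p.
The 8×24 boundary matrix has rank 7 and Smith normal form diag(1,1,1,1,1,1,1).

The boundary map ∂_2: C_2 → C_1 maps a triangle to the signed sum of its edges. For instance
  ∂[3,6,7] = [6,7] − [3,7] + [3,6],
  ∂[0,1,7] = [1,7] − [0,7] + [0,1].
As a 24×16 matrix over Z this has rank 15, with invariant factors (1,1,1,1,1,1,1,1,1,1,1,1,1,1,1).

Reading off H_k = ker ∂_k / im ∂_{k+1}:

  H_0: rank C_0 − rank ∂_1 = 8 − 7 = 1, and the invariant factors of ∂_1 are all 1, so H_0 = Z.
  H_1: rank ker ∂_1 − rank ∂_2 = (24 − 7) − 15 = 2, and the invariant factors of ∂_2 are all 1, so H_1 = Z^2.
  H_2: rank ker ∂_2 − rank ∂_3 = (16 − 15) − 0 = 1, and there is no ∂_3, so H_2 = Z.

As a check, the Euler characteristic is 8 − 24 + 16 = 0, which agrees with 1 − 2 + 1 = 0.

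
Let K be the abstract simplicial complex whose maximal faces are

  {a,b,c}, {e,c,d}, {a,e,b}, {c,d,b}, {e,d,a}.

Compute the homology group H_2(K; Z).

H_2 = 0.

Take the total order a < b < c < d < e on the vertex set. Then K (dimension 2) consists of the simplices:

  0-simplices (5): a, b, c, d, e
  1-simplices (10): ab, ac, ad, ae, bc, bd, be, cd, ce, de
  2-simplices (5): abc, abe, ade, bcd, cde

Hence C_0 ≅ Z^5, C_1 ≅ Z^10, C_2 ≅ Z^5.

The boundary map ∂_1: C_1 → C_0 maps an edge to its endpoints' difference, ∂[p,q] = q − p. For instance
  ∂bc = c − b.
The resulting 5×10 matrix has rank 4, and its Smith normal form has invariant factors (1,1,1,1).

∂_2: C_2 → C_1 maps a triangle to the signed sum of its edges. For instance
  ∂abc = bc − ac + ab,
  ∂abe = be − ae + ab.
As a 10×5 matrix over Z this has rank 5, with invariant factors (1,1,1,1,1).

Now H_k = ker ∂_k / im ∂_{k+1}, so:

  H_2: rank ker ∂_2 − rank ∂_3 = (5 − 5) − 0 = 0, and there is no ∂_3, so H_2 = 0.

(K is a triangulation of the Möbius band.)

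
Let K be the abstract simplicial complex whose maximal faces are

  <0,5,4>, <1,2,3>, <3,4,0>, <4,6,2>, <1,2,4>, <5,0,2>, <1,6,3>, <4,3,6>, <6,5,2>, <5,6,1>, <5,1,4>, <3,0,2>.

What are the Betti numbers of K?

b_0 = 1, b_1 = 0, b_2 = 0.

We work with the vertex ordering 0 < 1 < 2 < 3 < 4 < 5 < 6. The simplices of K, each written with vertices in increasing order, are:

  0-simplices (7): [0], [1], [2], [3], [4], [5], [6]
  1-simplices (18): [0,2], [0,3], [0,4], [0,5], [1,2], [1,3], [1,4], [1,5], [1,6], [2,3], [2,4], [2,5], [2,6], [3,4], [3,6], [4,5], [4,6], [5,6]
  2-simplices (12): [0,2,3], [0,2,5], [0,3,4], [0,4,5], [1,2,3], [1,2,4], [1,3,6], [1,4,5], [1,5,6], [2,4,6], [2,5,6], [3,4,6]

so the chain groups are C_0 ≅ Z^7, C_1 ≅ Z^18, C_2 ≅ Z^12.

Boundary ∂_1: C_1 → C_0 is given by ∂[p,q] = [q] − [p]. For instance
  ∂[4,6] = [6] − [4].
As a 7×18 matrix over Z this has rank 6, with invariant factors (1,1,1,1,1,1).

The boundary map ∂_2: C_2 → C_1 acts by ∂[p,q,r] = [q,r] − [p,r] + [p,q]. For instance
  ∂[1,3,6] = [3,6] − [1,6] + [1,3],
  ∂[0,2,3] = [2,3] − [0,3] + [0,2].
The resulting 18×12 matrix has rank 12, and its Smith normal form has invariant factors (1,1,1,1,1,1,1,1,1,1,1,2).

Reading off H_k = ker ∂_k / im ∂_{k+1}:

  H_0: rank C_0 − rank ∂_1 = 7 − 6 = 1, and the invariant factors of ∂_1 are all 1, so H_0 = Z.
  H_1: rank ker ∂_1 − rank ∂_2 = (18 − 6) − 12 = 0, and ∂_2 has invariant factor 2 > 1, so H_1 = Z/2.
  H_2: rank ker ∂_2 − rank ∂_3 = (12 − 12) − 0 = 0, and there is no ∂_3, so H_2 = 0.

Hence the Betti numbers are b_0 = 1, b_1 = 0, b_2 = 0.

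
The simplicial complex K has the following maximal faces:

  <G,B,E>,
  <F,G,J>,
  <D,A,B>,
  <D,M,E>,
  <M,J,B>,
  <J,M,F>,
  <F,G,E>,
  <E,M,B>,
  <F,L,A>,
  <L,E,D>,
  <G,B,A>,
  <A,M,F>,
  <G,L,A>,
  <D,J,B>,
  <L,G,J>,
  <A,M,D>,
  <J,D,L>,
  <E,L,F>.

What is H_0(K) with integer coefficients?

H_0 = Z.

K has 9 vertices, 27 edges, 18 triangles.
rank ∂_0 = 0, rank ∂_1 = 8 ⇒ b_0 = 9 − 0 − 8 = 1; all invariant factors of ∂_1 are 1 so no torsion. So H_0 = Z.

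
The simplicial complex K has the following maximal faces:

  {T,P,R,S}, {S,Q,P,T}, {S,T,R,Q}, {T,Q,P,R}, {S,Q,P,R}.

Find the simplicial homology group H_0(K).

H_0 = Z.

Fix the vertex order P < Q < R < S < T and write every simplex with vertices in increasing order. Then dim K = 3 and the simplices of K are:

  0-simplices (5): P, Q, R, S, T
  1-simplices (10): PQ, PR, PS, PT, QR, QS, QT, RS, RT, ST
  2-simplices (10): PQR, PQS, PQT, PRS, PRT, PST, QRS, QRT, QST, RST
  3-simplices (5): PQRS, PQRT, PQST, PRST, QRST

giving chain groups C_0 ≅ Z^5, C_1 ≅ Z^10, C_2 ≅ Z^10, C_3 ≅ Z^5.

∂_1: C_1 → C_0 maps an edge to its endpoints' difference, ∂[p,q] = q − p. For instance
  ∂QT = T − Q.
The resulting 5×10 matrix has rank 4, and its Smith normal form has invariant factors (1,1,1,1).

∂_2: C_2 → C_1 sends each 2-simplex [p,q,r] to [q,r] − [p,r] + [p,q]. For instance
  ∂RST = ST − RT + RS,
  ∂PST = ST − PT + PS.
The 10×10 boundary matrix has rank 6 and Smith normal form diag(1,1,1,1,1,1).

∂_3: C_3 → C_2 sends each 3-simplex σ to the alternating sum Σ_i (−1)^i (σ with its i-th vertex removed). For instance
  ∂QRST = RST − QST + QRT − QRS,
  ∂PQST = QST − PST + PQT − PQS.
This gives a 10×5 integer matrix of rank 4; reducing to Smith normal form yields diagonal entries (1,1,1,1).

Now H_k = ker ∂_k / im ∂_{k+1}, so:

  H_0: rank C_0 − rank ∂_1 = 5 − 4 = 1, and the invariant factors of ∂_1 are all 1, so H_0 ≅ Z.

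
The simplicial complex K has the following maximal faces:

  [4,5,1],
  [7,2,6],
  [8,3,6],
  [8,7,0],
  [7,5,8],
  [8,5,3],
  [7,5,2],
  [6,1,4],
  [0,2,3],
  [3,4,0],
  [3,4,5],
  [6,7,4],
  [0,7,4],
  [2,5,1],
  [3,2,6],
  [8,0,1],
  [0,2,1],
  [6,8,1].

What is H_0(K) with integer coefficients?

K has 9 vertices, 27 edges, 18 triangles.
rank ∂_0 = 0, rank ∂_1 = 8 ⇒ b_0 = 9 − 0 − 8 = 1; all invariant factors of ∂_1 are 1 so no torsion. So H_0 = Z.

H_0 = Z.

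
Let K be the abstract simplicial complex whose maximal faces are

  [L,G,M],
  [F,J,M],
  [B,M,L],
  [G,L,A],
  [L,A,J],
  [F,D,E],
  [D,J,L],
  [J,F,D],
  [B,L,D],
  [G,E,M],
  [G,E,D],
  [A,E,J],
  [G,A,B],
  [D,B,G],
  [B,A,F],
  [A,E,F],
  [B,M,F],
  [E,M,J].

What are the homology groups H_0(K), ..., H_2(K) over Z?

H_0 = Z,  H_1 = Z ⊕ Z/2,  H_2 = 0.

We work with the vertex ordering A < B < D < E < F < G < J < L < M. The simplices of K, each written with vertices in increasing order, are:

  0-simplices (9): A, B, D, E, F, G, J, L, M
  1-simplices (27): AB, AE, AF, AG, AJ, AL, BD, BF, BG, BL, BM, DE, DF, DG, DJ, DL, EF, EG, EJ, EM, FJ, FM, GL, GM, JL, JM, LM
  2-simplices (18): ABF, ABG, AEF, AEJ, AGL, AJL, BDG, BDL, BFM, BLM, DEF, DEG, DFJ, DJL, EGM, EJM, FJM, GLM

Hence C_0 ≅ Z^9, C_1 ≅ Z^27, C_2 ≅ Z^18.

∂_1: C_1 → C_0 sends each edge [p,q] (with p < q) to q − p. For instance
  ∂BF = F − B.
As a 9×27 matrix over Z this has rank 8, with invariant factors (1,1,1,1,1,1,1,1).

∂_2: C_2 → C_1 maps a triangle to the signed sum of its edges. For instance
  ∂DJL = JL − DL + DJ,
  ∂BLM = LM − BM + BL.
The resulting 27×18 matrix has rank 18, and its Smith normal form has invariant factors (1,1,1,1,1,1,1,1,1,1,1,1,1,1,1,1,1,2).

Reading off H_k = ker ∂_k / im ∂_{k+1}:

  H_0: rank C_0 − rank ∂_1 = 9 − 8 = 1, and the invariant factors of ∂_1 are all 1, so H_0 = Z.
  H_1: rank ker ∂_1 − rank ∂_2 = (27 − 8) − 18 = 1, and ∂_2 has invariant factor 2 > 1, so H_1 = Z ⊕ Z/2.
  H_2: rank ker ∂_2 − rank ∂_3 = (18 − 18) − 0 = 0, and there is no ∂_3, so H_2 = 0.

As a check, the Euler characteristic is 9 − 27 + 18 = 0, which agrees with 1 − 1 + 0 = 0.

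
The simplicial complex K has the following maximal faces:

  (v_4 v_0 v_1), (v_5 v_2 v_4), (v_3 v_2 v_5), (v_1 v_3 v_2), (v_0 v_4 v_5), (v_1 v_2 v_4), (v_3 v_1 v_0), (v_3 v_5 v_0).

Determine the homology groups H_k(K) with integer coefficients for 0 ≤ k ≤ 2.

Order the vertices as v_0 < v_1 < v_2 < v_3 < v_4 < v_5. Listing each simplex with vertices in this order, K has dimension 2 with simplices:

  0-simplices (6): [v_0], [v_1], [v_2], [v_3], [v_4], [v_5]
  1-simplices (12): [v_0,v_1], [v_0,v_3], [v_0,v_4], [v_0,v_5], [v_1,v_2], [v_1,v_3], [v_1,v_4], [v_2,v_3], [v_2,v_4], [v_2,v_5], [v_3,v_5], [v_4,v_5]
  2-simplices (8): [v_0,v_1,v_3], [v_0,v_1,v_4], [v_0,v_3,v_5], [v_0,v_4,v_5], [v_1,v_2,v_3], [v_1,v_2,v_4], [v_2,v_3,v_5], [v_2,v_4,v_5]

giving chain groups C_0 ≅ Z^6, C_1 ≅ Z^12, C_2 ≅ Z^8.

∂_1: C_1 → C_0 maps an edge to its endpoints' difference, ∂[p,q] = q − p.
This gives a 6×12 integer matrix of rank 5; reducing to Smith normal form yields diagonal entries (1,1,1,1,1).

∂_2: C_2 → C_1 sends each 2-simplex [p,q,r] to [q,r] − [p,r] + [p,q]. For instance
  ∂[v_1,v_2,v_3] = [v_2,v_3] − [v_1,v_3] + [v_1,v_2],
  ∂[v_2,v_3,v_5] = [v_3,v_5] − [v_2,v_5] + [v_2,v_3].
This gives a 12×8 integer matrix of rank 7; reducing to Smith normal form yields diagonal entries (1,1,1,1,1,1,1).

From H_k ≅ ker(∂_k) / im(∂_{k+1}) we obtain:

  H_0: rank C_0 − rank ∂_1 = 6 − 5 = 1, and the invariant factors of ∂_1 are all 1, so H_0 ≅ Z.
  H_1: rank ker ∂_1 − rank ∂_2 = (12 − 5) − 7 = 0, and the invariant factors of ∂_2 are all 1, so H_1 ≅ 0.
  H_2: rank ker ∂_2 − rank ∂_3 = (8 − 7) − 0 = 1, and there is no ∂_3, so H_2 ≅ Z.

H_0 = Z,  H_1 = 0,  H_2 = Z.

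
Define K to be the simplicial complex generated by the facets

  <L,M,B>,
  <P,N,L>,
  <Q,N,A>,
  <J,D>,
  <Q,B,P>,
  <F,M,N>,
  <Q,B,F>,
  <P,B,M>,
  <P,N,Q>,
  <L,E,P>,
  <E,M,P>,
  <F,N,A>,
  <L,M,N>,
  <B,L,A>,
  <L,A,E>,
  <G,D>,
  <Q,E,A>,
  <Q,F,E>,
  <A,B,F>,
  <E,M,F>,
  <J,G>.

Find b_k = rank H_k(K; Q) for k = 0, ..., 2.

b_0 = 2, b_1 = 2, b_2 = 0.

Order the vertices as A < B < D < E < F < G < J < L < M < N < P < Q. Listing each simplex with vertices in this order, K has dimension 2 with simplices:

  0-simplices (12): A, B, D, E, F, G, J, L, M, N, P, Q
  1-simplices (30): AB, AE, AF, AL, AN, AQ, BF, BL, BM, BP, BQ, DG, DJ, EF, EL, EM, EP, EQ, FM, FN, FQ, GJ, LM, LN, LP, MN, MP, NP, NQ, PQ
  2-simplices (18): ABF, ABL, AEL, AEQ, AFN, ANQ, BFQ, BLM, BMP, BPQ, EFM, EFQ, ELP, EMP, FMN, LMN, LNP, NPQ

giving chain groups C_0 ≅ Z^12, C_1 ≅ Z^30, C_2 ≅ Z^18.

The boundary map ∂_1: C_1 → C_0 sends each edge [p,q] (with p < q) to q − p. For instance
  ∂AB = B − A.
This gives a 12×30 integer matrix of rank 10; reducing to Smith normal form yields diagonal entries (1,1,1,1,1,1,1,1,1,1).

∂_2: C_2 → C_1 acts by ∂[p,q,r] = [q,r] − [p,r] + [p,q]. For instance
  ∂BFQ = FQ − BQ + BF,
  ∂ELP = LP − EP + EL.
The 30×18 boundary matrix has rank 18 and Smith normal form diag(1,1,1,1,1,1,1,1,1,1,1,1,1,1,1,1,1,2).

Reading off H_k = ker ∂_k / im ∂_{k+1}:

  H_0: rank C_0 − rank ∂_1 = 12 − 10 = 2, and the invariant factors of ∂_1 are all 1, so H_0 ≅ Z^2.
  H_1: rank ker ∂_1 − rank ∂_2 = (30 − 10) − 18 = 2, and ∂_2 has invariant factor 2 > 1, so H_1 ≅ Z^2 ⊕ Z/2Z.
  H_2: rank ker ∂_2 − rank ∂_3 = (18 − 18) − 0 = 0, and there is no ∂_3, so H_2 ≅ 0.

As a check, the Euler characteristic is 12 − 30 + 18 = 0, which agrees with 2 − 2 + 0 = 0.

Hence the Betti numbers are b_0 = 2, b_1 = 2, b_2 = 0.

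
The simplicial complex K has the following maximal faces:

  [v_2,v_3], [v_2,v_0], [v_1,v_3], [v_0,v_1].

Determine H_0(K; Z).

Fix the vertex order v_0 < v_1 < v_2 < v_3 and write every simplex with vertices in increasing order. Then dim K = 1 and the simplices of K are:

  0-simplices (4): [v_0], [v_1], [v_2], [v_3]
  1-simplices (4): [v_0,v_1], [v_0,v_2], [v_1,v_3], [v_2,v_3]

giving chain groups C_0 ≅ Z^4, C_1 ≅ Z^4.

∂_1: C_1 → C_0 maps an edge to its endpoints' difference, ∂[p,q] = q − p.
This gives a 4×4 integer matrix of rank 3; reducing to Smith normal form yields diagonal entries (1,1,1).

Reading off H_k = ker ∂_k / im ∂_{k+1}:

  H_0: rank C_0 − rank ∂_1 = 4 − 3 = 1, and the invariant factors of ∂_1 are all 1, so H_0 ≅ Z.

H_0 ≅ Z.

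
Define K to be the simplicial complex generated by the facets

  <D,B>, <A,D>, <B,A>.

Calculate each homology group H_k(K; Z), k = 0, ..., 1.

H_0 ≅ Z,  H_1 ≅ Z.

We work with the vertex ordering A < B < D. The simplices of K, each written with vertices in increasing order, are:

  0-simplices (3): A, B, D
  1-simplices (3): AB, AD, BD

Hence C_0 ≅ Z^3, C_1 ≅ Z^3.

Boundary ∂_1: C_1 → C_0 sends each edge [p,q] (with p < q) to q − p. For instance
  ∂AB = B − A.
As a 3×3 matrix over Z this has rank 2, with invariant factors (1,1).

Reading off H_k = ker ∂_k / im ∂_{k+1}:

  H_0: rank C_0 − rank ∂_1 = 3 − 2 = 1, and the invariant factors of ∂_1 are all 1, so H_0 = Z.
  H_1: rank ker ∂_1 − rank ∂_2 = (3 − 2) − 0 = 1, and there is no ∂_2, so H_1 = Z.

As a check, the Euler characteristic is 3 − 3 = 0, which agrees with 1 − 1 = 0.
(K is a triangulation of the circle S^1.)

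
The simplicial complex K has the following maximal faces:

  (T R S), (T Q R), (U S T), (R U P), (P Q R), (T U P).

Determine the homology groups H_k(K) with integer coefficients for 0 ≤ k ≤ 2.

H_0 = Z,  H_1 = Z,  H_2 = 0.

K has 6 vertices, 12 edges, 6 triangles.
rank ∂_0 = 0, rank ∂_1 = 5 ⇒ b_0 = 6 − 0 − 5 = 1; all invariant factors of ∂_1 are 1 so no torsion. So H_0 = Z.
rank ∂_1 = 5, rank ∂_2 = 6 ⇒ b_1 = 12 − 5 − 6 = 1; all invariant factors of ∂_2 are 1 so no torsion. So H_1 = Z.
rank ∂_2 = 6, rank ∂_3 = 0 ⇒ b_2 = 6 − 6 − 0 = 0. So H_2 = 0.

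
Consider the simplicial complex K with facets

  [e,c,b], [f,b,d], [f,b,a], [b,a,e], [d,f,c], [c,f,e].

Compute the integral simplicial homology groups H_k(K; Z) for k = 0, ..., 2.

Order the vertices as a < b < c < d < e < f. Listing each simplex with vertices in this order, K has dimension 2 with simplices:

  0-simplices (6): a, b, c, d, e, f
  1-simplices (12): ab, ae, af, bc, bd, be, bf, cd, ce, cf, df, ef
  2-simplices (6): abe, abf, bce, bdf, cdf, cef

so the chain groups are C_0 ≅ Z^6, C_1 ≅ Z^12, C_2 ≅ Z^6.

The boundary map ∂_1: C_1 → C_0 is given by ∂[p,q] = [q] − [p]. For instance
  ∂ae = e − a.
This gives a 6×12 integer matrix of rank 5; reducing to Smith normal form yields diagonal entries (1,1,1,1,1).

Boundary ∂_2: C_2 → C_1 sends each 2-simplex [p,q,r] to [q,r] − [p,r] + [p,q]. For instance
  ∂abe = be − ae + ab,
  ∂bdf = df − bf + bd.
The 12×6 boundary matrix has rank 6 and Smith normal form diag(1,1,1,1,1,1).

From H_k ≅ ker(∂_k) / im(∂_{k+1}) we obtain:

  H_0: rank C_0 − rank ∂_1 = 6 − 5 = 1, and the invariant factors of ∂_1 are all 1, so H_0 = Z.
  H_1: rank ker ∂_1 − rank ∂_2 = (12 − 5) − 6 = 1, and the invariant factors of ∂_2 are all 1, so H_1 = Z.
  H_2: rank ker ∂_2 − rank ∂_3 = (6 − 6) − 0 = 0, and there is no ∂_3, so H_2 = 0.

As a check, the Euler characteristic is 6 − 12 + 6 = 0, which agrees with 1 − 1 + 0 = 0.
(K is a triangulation of the cylinder S^1 x I.)

H_0 ≅ Z,  H_1 ≅ Z,  H_2 = 0.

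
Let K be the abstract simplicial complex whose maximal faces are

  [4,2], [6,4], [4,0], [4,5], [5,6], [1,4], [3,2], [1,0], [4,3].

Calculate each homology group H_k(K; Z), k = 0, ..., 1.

We work with the vertex ordering 0 < 1 < 2 < 3 < 4 < 5 < 6. The simplices of K, each written with vertices in increasing order, are:

  0-simplices (7): [0], [1], [2], [3], [4], [5], [6]
  1-simplices (9): [0,1], [0,4], [1,4], [2,3], [2,4], [3,4], [4,5], [4,6], [5,6]

Hence C_0 ≅ Z^7, C_1 ≅ Z^9.

∂_1: C_1 → C_0 sends each edge [p,q] (with p < q) to q − p.
The 7×9 boundary matrix has rank 6 and Smith normal form diag(1,1,1,1,1,1).

Computing H_k = (kernel of ∂_k) / (image of ∂_{k+1}):

  H_0: rank C_0 − rank ∂_1 = 7 − 6 = 1, and the invariant factors of ∂_1 are all 1, so H_0 = Z.
  H_1: rank ker ∂_1 − rank ∂_2 = (9 − 6) − 0 = 3, and there is no ∂_2, so H_1 = Z^3.

H_0 = Z,  H_1 = Z^3.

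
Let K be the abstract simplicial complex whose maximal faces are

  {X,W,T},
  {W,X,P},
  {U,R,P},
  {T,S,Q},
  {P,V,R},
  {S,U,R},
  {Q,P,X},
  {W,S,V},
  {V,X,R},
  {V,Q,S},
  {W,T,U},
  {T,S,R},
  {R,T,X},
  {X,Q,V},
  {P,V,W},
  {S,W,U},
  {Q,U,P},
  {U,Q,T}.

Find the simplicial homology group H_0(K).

Fix the vertex order P < Q < R < S < T < U < V < W < X and write every simplex with vertices in increasing order. Then dim K = 2 and the simplices of K are:

  0-simplices (9): P, Q, R, S, T, U, V, W, X
  1-simplices (27): PQ, PR, PU, PV, PW, PX, QS, QT, QU, QV, QX, RS, RT, RU, RV, RX, ST, SU, SV, SW, TU, TW, TX, UW, VW, VX, WX
  2-simplices (18): PQU, PQX, PRU, PRV, PVW, PWX, QST, QSV, QTU, QVX, RST, RSU, RTX, RVX, SUW, SVW, TUW, TWX

giving chain groups C_0 ≅ Z^9, C_1 ≅ Z^27, C_2 ≅ Z^18.

∂_1: C_1 → C_0 is given by ∂[p,q] = [q] − [p]. For instance
  ∂RS = S − R.
The 9×27 boundary matrix has rank 8 and Smith normal form diag(1,1,1,1,1,1,1,1).

The boundary map ∂_2: C_2 → C_1 maps a triangle to the signed sum of its edges. For instance
  ∂RVX = VX − RX + RV,
  ∂PVW = VW − PW + PV.
This gives a 27×18 integer matrix of rank 18; reducing to Smith normal form yields diagonal entries (1,1,1,1,1,1,1,1,1,1,1,1,1,1,1,1,1,2).

Reading off H_k = ker ∂_k / im ∂_{k+1}:

  H_0: rank C_0 − rank ∂_1 = 9 − 8 = 1, and the invariant factors of ∂_1 are all 1, so H_0 ≅ Z.

(K is a triangulation of the Klein bottle.)

H_0 ≅ Z.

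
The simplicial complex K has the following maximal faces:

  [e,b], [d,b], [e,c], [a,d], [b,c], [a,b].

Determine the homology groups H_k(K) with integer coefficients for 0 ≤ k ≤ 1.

Order the vertices as a < b < c < d < e. Listing each simplex with vertices in this order, K has dimension 1 with simplices:

  0-simplices (5): a, b, c, d, e
  1-simplices (6): ab, ad, bc, bd, be, ce

giving chain groups C_0 ≅ Z^5, C_1 ≅ Z^6.

The boundary map ∂_1: C_1 → C_0 is given by ∂[p,q] = [q] − [p].
This gives a 5×6 integer matrix of rank 4; reducing to Smith normal form yields diagonal entries (1,1,1,1).

Now H_k = ker ∂_k / im ∂_{k+1}, so:

  H_0: rank C_0 − rank ∂_1 = 5 − 4 = 1, and the invariant factors of ∂_1 are all 1, so H_0 ≅ Z.
  H_1: rank ker ∂_1 − rank ∂_2 = (6 − 4) − 0 = 2, and there is no ∂_2, so H_1 ≅ Z^2.

(K is a triangulation of a wedge of 2 circles.)

H_0 ≅ Z,  H_1 ≅ Z^2.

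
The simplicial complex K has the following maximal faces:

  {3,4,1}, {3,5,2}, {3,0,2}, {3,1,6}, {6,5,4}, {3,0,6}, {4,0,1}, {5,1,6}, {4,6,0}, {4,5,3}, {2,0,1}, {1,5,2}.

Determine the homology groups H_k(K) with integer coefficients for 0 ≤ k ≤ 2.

Fix the vertex order 0 < 1 < 2 < 3 < 4 < 5 < 6 and write every simplex with vertices in increasing order. Then dim K = 2 and the simplices of K are:

  0-simplices (7): [0], [1], [2], [3], [4], [5], [6]
  1-simplices (18): [0,1], [0,2], [0,3], [0,4], [0,6], [1,2], [1,3], [1,4], [1,5], [1,6], [2,3], [2,5], [3,4], [3,5], [3,6], [4,5], [4,6], [5,6]
  2-simplices (12): [0,1,2], [0,1,4], [0,2,3], [0,3,6], [0,4,6], [1,2,5], [1,3,4], [1,3,6], [1,5,6], [2,3,5], [3,4,5], [4,5,6]

so the chain groups are C_0 ≅ Z^7, C_1 ≅ Z^18, C_2 ≅ Z^12.

The boundary map ∂_1: C_1 → C_0 sends each edge [p,q] (with p < q) to q − p. For instance
  ∂[0,6] = [6] − [0].
This gives a 7×18 integer matrix of rank 6; reducing to Smith normal form yields diagonal entries (1,1,1,1,1,1).

Boundary ∂_2: C_2 → C_1 maps a triangle to the signed sum of its edges. For instance
  ∂[1,3,6] = [3,6] − [1,6] + [1,3],
  ∂[1,2,5] = [2,5] − [1,5] + [1,2].
This gives a 18×12 integer matrix of rank 12; reducing to Smith normal form yields diagonal entries (1,1,1,1,1,1,1,1,1,1,1,2).

Now H_k = ker ∂_k / im ∂_{k+1}, so:

  H_0: rank C_0 − rank ∂_1 = 7 − 6 = 1, and the invariant factors of ∂_1 are all 1, so H_0 = Z.
  H_1: rank ker ∂_1 − rank ∂_2 = (18 − 6) − 12 = 0, and ∂_2 has invariant factor 2 > 1, so H_1 = Z/2Z.
  H_2: rank ker ∂_2 − rank ∂_3 = (12 − 12) − 0 = 0, and there is no ∂_3, so H_2 = 0.

As a check, the Euler characteristic is 7 − 18 + 12 = 1, which agrees with 1 − 0 + 0 = 1.

H_0 = Z,  H_1 = Z/2Z,  H_2 = 0.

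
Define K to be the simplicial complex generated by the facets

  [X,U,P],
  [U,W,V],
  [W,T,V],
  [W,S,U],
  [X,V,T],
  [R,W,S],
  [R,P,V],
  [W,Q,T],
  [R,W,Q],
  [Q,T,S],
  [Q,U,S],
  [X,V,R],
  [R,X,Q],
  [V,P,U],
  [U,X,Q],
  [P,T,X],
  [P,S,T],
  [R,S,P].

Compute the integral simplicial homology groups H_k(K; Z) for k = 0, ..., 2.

H_0 = Z,  H_1 = Z ⊕ Z/2Z,  H_2 = 0.

Take the total order P < Q < R < S < T < U < V < W < X on the vertex set. Then K (dimension 2) consists of the simplices:

  0-simplices (9): P, Q, R, S, T, U, V, W, X
  1-simplices (27): PR, PS, PT, PU, PV, PX, QR, QS, QT, QU, QW, QX, RS, RV, RW, RX, ST, SU, SW, TV, TW, TX, UV, UW, UX, VW, VX
  2-simplices (18): PRS, PRV, PST, PTX, PUV, PUX, QRW, QRX, QST, QSU, QTW, QUX, RSW, RVX, SUW, TVW, TVX, UVW

Hence C_0 ≅ Z^9, C_1 ≅ Z^27, C_2 ≅ Z^18.

∂_1: C_1 → C_0 sends each edge [p,q] (with p < q) to q − p. For instance
  ∂PU = U − P.
As a 9×27 matrix over Z this has rank 8, with invariant factors (1,1,1,1,1,1,1,1).

The boundary map ∂_2: C_2 → C_1 sends each 2-simplex [p,q,r] to [q,r] − [p,r] + [p,q]. For instance
  ∂QRX = RX − QX + QR,
  ∂PUV = UV − PV + PU.
This gives a 27×18 integer matrix of rank 18; reducing to Smith normal form yields diagonal entries (1,1,1,1,1,1,1,1,1,1,1,1,1,1,1,1,1,2).

Now H_k = ker ∂_k / im ∂_{k+1}, so:

  H_0: rank C_0 − rank ∂_1 = 9 − 8 = 1, and the invariant factors of ∂_1 are all 1, so H_0 = Z.
  H_1: rank ker ∂_1 − rank ∂_2 = (27 − 8) − 18 = 1, and ∂_2 has invariant factor 2 > 1, so H_1 = Z ⊕ Z/2Z.
  H_2: rank ker ∂_2 − rank ∂_3 = (18 − 18) − 0 = 0, and there is no ∂_3, so H_2 = 0.

(K is a triangulation of the Klein bottle.)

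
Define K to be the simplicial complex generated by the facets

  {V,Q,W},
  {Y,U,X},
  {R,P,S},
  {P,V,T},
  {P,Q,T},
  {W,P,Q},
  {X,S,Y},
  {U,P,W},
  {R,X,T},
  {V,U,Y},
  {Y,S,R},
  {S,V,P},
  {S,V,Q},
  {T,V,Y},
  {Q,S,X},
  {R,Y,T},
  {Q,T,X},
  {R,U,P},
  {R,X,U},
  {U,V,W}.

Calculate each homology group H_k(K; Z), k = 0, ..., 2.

Take the total order P < Q < R < S < T < U < V < W < X < Y on the vertex set. Then K (dimension 2) consists of the simplices:

  0-simplices (10): P, Q, R, S, T, U, V, W, X, Y
  1-simplices (30): PQ, PR, PS, PT, PU, PV, PW, QS, QT, QV, QW, QX, RS, RT, RU, RX, RY, SV, SX, SY, TV, TX, TY, UV, UW, UX, UY, VW, VY, XY
  2-simplices (20): PQT, PQW, PRS, PRU, PSV, PTV, PUW, QSV, QSX, QTX, QVW, RSY, RTX, RTY, RUX, SXY, TVY, UVW, UVY, UXY

so the chain groups are C_0 ≅ Z^10, C_1 ≅ Z^30, C_2 ≅ Z^20.

Boundary ∂_1: C_1 → C_0 is given by ∂[p,q] = [q] − [p]. For instance
  ∂TX = X − T.
As a 10×30 matrix over Z this has rank 9, with invariant factors (1,1,1,1,1,1,1,1,1).

∂_2: C_2 → C_1 maps a triangle to the signed sum of its edges. For instance
  ∂RSY = SY − RY + RS,
  ∂QSX = SX − QX + QS.
The resulting 30×20 matrix has rank 20, and its Smith normal form has invariant factors (1,1,1,1,1,1,1,1,1,1,1,1,1,1,1,1,1,1,1,2).

From H_k ≅ ker(∂_k) / im(∂_{k+1}) we obtain:

  H_0: rank C_0 − rank ∂_1 = 10 − 9 = 1, and the invariant factors of ∂_1 are all 1, so H_0 ≅ Z.
  H_1: rank ker ∂_1 − rank ∂_2 = (30 − 9) − 20 = 1, and ∂_2 has invariant factor 2 > 1, so H_1 ≅ Z ⊕ Z/2Z.
  H_2: rank ker ∂_2 − rank ∂_3 = (20 − 20) − 0 = 0, and there is no ∂_3, so H_2 ≅ 0.

H_0 ≅ Z,  H_1 ≅ Z ⊕ Z/2Z,  H_2 = 0.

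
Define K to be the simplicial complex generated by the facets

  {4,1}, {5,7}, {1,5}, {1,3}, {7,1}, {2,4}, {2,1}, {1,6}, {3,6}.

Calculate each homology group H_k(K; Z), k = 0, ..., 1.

Take the total order 1 < 2 < 3 < 4 < 5 < 6 < 7 on the vertex set. Then K (dimension 1) consists of the simplices:

  0-simplices (7): [1], [2], [3], [4], [5], [6], [7]
  1-simplices (9): [1,2], [1,3], [1,4], [1,5], [1,6], [1,7], [2,4], [3,6], [5,7]

so the chain groups are C_0 ≅ Z^7, C_1 ≅ Z^9.

Boundary ∂_1: C_1 → C_0 is given by ∂[p,q] = [q] − [p].
The resulting 7×9 matrix has rank 6, and its Smith normal form has invariant factors (1,1,1,1,1,1).

Reading off H_k = ker ∂_k / im ∂_{k+1}:

  H_0: rank C_0 − rank ∂_1 = 7 − 6 = 1, and the invariant factors of ∂_1 are all 1, so H_0 ≅ Z.
  H_1: rank ker ∂_1 − rank ∂_2 = (9 − 6) − 0 = 3, and there is no ∂_2, so H_1 ≅ Z^3.

As a check, the Euler characteristic is 7 − 9 = -2, which agrees with 1 − 3 = -2.

H_0 = Z,  H_1 = Z^3.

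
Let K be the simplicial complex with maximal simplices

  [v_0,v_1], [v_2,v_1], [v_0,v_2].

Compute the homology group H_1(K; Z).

Take the total order v_0 < v_1 < v_2 on the vertex set. Then K (dimension 1) consists of the simplices:

  0-simplices (3): [v_0], [v_1], [v_2]
  1-simplices (3): [v_0,v_1], [v_0,v_2], [v_1,v_2]

giving chain groups C_0 ≅ Z^3, C_1 ≅ Z^3.

∂_1: C_1 → C_0 sends each edge [p,q] (with p < q) to q − p. For instance
  ∂[v_1,v_2] = [v_2] − [v_1].
The resulting 3×3 matrix has rank 2, and its Smith normal form has invariant factors (1,1).

Reading off H_k = ker ∂_k / im ∂_{k+1}:

  H_1: rank ker ∂_1 − rank ∂_2 = (3 − 2) − 0 = 1, and there is no ∂_2, so H_1 ≅ Z.

(K is a triangulation of the circle S^1.)

H_1 ≅ Z.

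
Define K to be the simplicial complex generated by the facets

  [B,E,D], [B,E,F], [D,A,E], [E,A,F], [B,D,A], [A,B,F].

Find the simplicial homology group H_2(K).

We work with the vertex ordering A < B < D < E < F. The simplices of K, each written with vertices in increasing order, are:

  0-simplices (5): A, B, D, E, F
  1-simplices (9): AB, AD, AE, AF, BD, BE, BF, DE, EF
  2-simplices (6): ABD, ABF, ADE, AEF, BDE, BEF

so the chain groups are C_0 ≅ Z^5, C_1 ≅ Z^9, C_2 ≅ Z^6.

∂_1: C_1 → C_0 is given by ∂[p,q] = [q] − [p].
The 5×9 boundary matrix has rank 4 and Smith normal form diag(1,1,1,1).

The boundary map ∂_2: C_2 → C_1 maps a triangle to the signed sum of its edges. For instance
  ∂AEF = EF − AF + AE,
  ∂ADE = DE − AE + AD.
As a 9×6 matrix over Z this has rank 5, with invariant factors (1,1,1,1,1).

Reading off H_k = ker ∂_k / im ∂_{k+1}:

  H_2: rank ker ∂_2 − rank ∂_3 = (6 − 5) − 0 = 1, and there is no ∂_3, so H_2 = Z.

(K is a triangulation of the 2-sphere S^2.)

H_2 = Z.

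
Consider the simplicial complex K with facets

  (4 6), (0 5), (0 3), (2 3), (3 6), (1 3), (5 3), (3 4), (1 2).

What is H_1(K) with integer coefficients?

We work with the vertex ordering 0 < 1 < 2 < 3 < 4 < 5 < 6. The simplices of K, each written with vertices in increasing order, are:

  0-simplices (7): [0], [1], [2], [3], [4], [5], [6]
  1-simplices (9): [0,3], [0,5], [1,2], [1,3], [2,3], [3,4], [3,5], [3,6], [4,6]

Hence C_0 ≅ Z^7, C_1 ≅ Z^9.

Boundary ∂_1: C_1 → C_0 maps an edge to its endpoints' difference, ∂[p,q] = q − p. For instance
  ∂[3,5] = [5] − [3].
The 7×9 boundary matrix has rank 6 and Smith normal form diag(1,1,1,1,1,1).

From H_k ≅ ker(∂_k) / im(∂_{k+1}) we obtain:

  H_1: rank ker ∂_1 − rank ∂_2 = (9 − 6) − 0 = 3, and there is no ∂_2, so H_1 = Z^3.

H_1 ≅ Z^3.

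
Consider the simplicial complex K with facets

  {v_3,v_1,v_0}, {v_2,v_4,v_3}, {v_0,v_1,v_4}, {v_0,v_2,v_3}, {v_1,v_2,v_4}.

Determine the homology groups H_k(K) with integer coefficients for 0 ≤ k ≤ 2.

We work with the vertex ordering v_0 < v_1 < v_2 < v_3 < v_4. The simplices of K, each written with vertices in increasing order, are:

  0-simplices (5): [v_0], [v_1], [v_2], [v_3], [v_4]
  1-simplices (10): [v_0,v_1], [v_0,v_2], [v_0,v_3], [v_0,v_4], [v_1,v_2], [v_1,v_3], [v_1,v_4], [v_2,v_3], [v_2,v_4], [v_3,v_4]
  2-simplices (5): [v_0,v_1,v_3], [v_0,v_1,v_4], [v_0,v_2,v_3], [v_1,v_2,v_4], [v_2,v_3,v_4]

Hence C_0 ≅ Z^5, C_1 ≅ Z^10, C_2 ≅ Z^5.

Boundary ∂_1: C_1 → C_0 is given by ∂[p,q] = [q] − [p]. For instance
  ∂[v_1,v_2] = [v_2] − [v_1].
This gives a 5×10 integer matrix of rank 4; reducing to Smith normal form yields diagonal entries (1,1,1,1).

∂_2: C_2 → C_1 maps a triangle to the signed sum of its edges. For instance
  ∂[v_0,v_1,v_3] = [v_1,v_3] − [v_0,v_3] + [v_0,v_1],
  ∂[v_1,v_2,v_4] = [v_2,v_4] − [v_1,v_4] + [v_1,v_2].
This gives a 10×5 integer matrix of rank 5; reducing to Smith normal form yields diagonal entries (1,1,1,1,1).

From H_k ≅ ker(∂_k) / im(∂_{k+1}) we obtain:

  H_0: rank C_0 − rank ∂_1 = 5 − 4 = 1, and the invariant factors of ∂_1 are all 1, so H_0 = Z.
  H_1: rank ker ∂_1 − rank ∂_2 = (10 − 4) − 5 = 1, and the invariant factors of ∂_2 are all 1, so H_1 = Z.
  H_2: rank ker ∂_2 − rank ∂_3 = (5 − 5) − 0 = 0, and there is no ∂_3, so H_2 = 0.

As a check, the Euler characteristic is 5 − 10 + 5 = 0, which agrees with 1 − 1 + 0 = 0.
(K is a triangulation of the Möbius band.)

H_0 ≅ Z,  H_1 ≅ Z,  H_2 = 0.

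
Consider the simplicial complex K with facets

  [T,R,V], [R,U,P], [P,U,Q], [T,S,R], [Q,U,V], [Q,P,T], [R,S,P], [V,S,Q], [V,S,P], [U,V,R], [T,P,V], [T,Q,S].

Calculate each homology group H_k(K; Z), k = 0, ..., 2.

Fix the vertex order P < Q < R < S < T < U < V and write every simplex with vertices in increasing order. Then dim K = 2 and the simplices of K are:

  0-simplices (7): P, Q, R, S, T, U, V
  1-simplices (18): PQ, PR, PS, PT, PU, PV, QS, QT, QU, QV, RS, RT, RU, RV, ST, SV, TV, UV
  2-simplices (12): PQT, PQU, PRS, PRU, PSV, PTV, QST, QSV, QUV, RST, RTV, RUV

Hence C_0 ≅ Z^7, C_1 ≅ Z^18, C_2 ≅ Z^12.

Boundary ∂_1: C_1 → C_0 sends each edge [p,q] (with p < q) to q − p. For instance
  ∂QV = V − Q.
As a 7×18 matrix over Z this has rank 6, with invariant factors (1,1,1,1,1,1).

The boundary map ∂_2: C_2 → C_1 maps a triangle to the signed sum of its edges. For instance
  ∂PRU = RU − PU + PR,
  ∂QSV = SV − QV + QS.
As a 18×12 matrix over Z this has rank 12, with invariant factors (1,1,1,1,1,1,1,1,1,1,1,2).

Reading off H_k = ker ∂_k / im ∂_{k+1}:

  H_0: rank C_0 − rank ∂_1 = 7 − 6 = 1, and the invariant factors of ∂_1 are all 1, so H_0 = Z.
  H_1: rank ker ∂_1 − rank ∂_2 = (18 − 6) − 12 = 0, and ∂_2 has invariant factor 2 > 1, so H_1 = Z/2.
  H_2: rank ker ∂_2 − rank ∂_3 = (12 − 12) − 0 = 0, and there is no ∂_3, so H_2 = 0.

H_0 ≅ Z,  H_1 ≅ Z/2,  H_2 = 0.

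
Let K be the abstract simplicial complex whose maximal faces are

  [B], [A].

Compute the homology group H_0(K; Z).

Fix the vertex order A < B and write every simplex with vertices in increasing order. Then dim K = 0 and the simplices of K are:

  0-simplices (2): A, B

so the chain groups are C_0 ≅ Z^2.

Computing H_k = (kernel of ∂_k) / (image of ∂_{k+1}):

  H_0: rank C_0 − rank ∂_1 = 2 − 0 = 2, and there is no ∂_1, so H_0 ≅ Z^2.

H_0 = Z^2.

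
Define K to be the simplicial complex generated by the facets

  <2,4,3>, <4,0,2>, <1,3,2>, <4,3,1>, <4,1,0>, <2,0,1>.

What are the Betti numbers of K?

b_0 = 1, b_1 = 0, b_2 = 1.

Order the vertices as 0 < 1 < 2 < 3 < 4. Listing each simplex with vertices in this order, K has dimension 2 with simplices:

  0-simplices (5): [0], [1], [2], [3], [4]
  1-simplices (9): [0,1], [0,2], [0,4], [1,2], [1,3], [1,4], [2,3], [2,4], [3,4]
  2-simplices (6): [0,1,2], [0,1,4], [0,2,4], [1,2,3], [1,3,4], [2,3,4]

so the chain groups are C_0 ≅ Z^5, C_1 ≅ Z^9, C_2 ≅ Z^6.

The boundary map ∂_1: C_1 → C_0 is given by ∂[p,q] = [q] − [p]. For instance
  ∂[3,4] = [4] − [3].
As a 5×9 matrix over Z this has rank 4, with invariant factors (1,1,1,1).

The boundary map ∂_2: C_2 → C_1 maps a triangle to the signed sum of its edges. For instance
  ∂[0,2,4] = [2,4] − [0,4] + [0,2],
  ∂[1,2,3] = [2,3] − [1,3] + [1,2].
The resulting 9×6 matrix has rank 5, and its Smith normal form has invariant factors (1,1,1,1,1).

Now H_k = ker ∂_k / im ∂_{k+1}, so:

  H_0: rank C_0 − rank ∂_1 = 5 − 4 = 1, and the invariant factors of ∂_1 are all 1, so H_0 = Z.
  H_1: rank ker ∂_1 − rank ∂_2 = (9 − 4) − 5 = 0, and the invariant factors of ∂_2 are all 1, so H_1 = 0.
  H_2: rank ker ∂_2 − rank ∂_3 = (6 − 5) − 0 = 1, and there is no ∂_3, so H_2 = Z.

Hence the Betti numbers are b_0 = 1, b_1 = 0, b_2 = 1.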